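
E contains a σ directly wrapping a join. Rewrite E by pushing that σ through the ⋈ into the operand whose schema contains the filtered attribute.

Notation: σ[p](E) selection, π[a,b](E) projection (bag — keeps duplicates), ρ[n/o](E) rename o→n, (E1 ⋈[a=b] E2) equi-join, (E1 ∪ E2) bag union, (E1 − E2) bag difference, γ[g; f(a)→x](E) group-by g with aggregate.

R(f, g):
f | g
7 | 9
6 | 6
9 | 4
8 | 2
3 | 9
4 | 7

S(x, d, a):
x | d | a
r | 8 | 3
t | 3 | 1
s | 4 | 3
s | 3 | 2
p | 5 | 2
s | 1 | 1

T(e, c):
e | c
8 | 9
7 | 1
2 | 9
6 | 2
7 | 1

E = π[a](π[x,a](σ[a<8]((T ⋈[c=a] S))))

σ filters on a, owned by the right side.
E' = π[a](π[x,a]((T ⋈[c=a] σ[a<8](S))))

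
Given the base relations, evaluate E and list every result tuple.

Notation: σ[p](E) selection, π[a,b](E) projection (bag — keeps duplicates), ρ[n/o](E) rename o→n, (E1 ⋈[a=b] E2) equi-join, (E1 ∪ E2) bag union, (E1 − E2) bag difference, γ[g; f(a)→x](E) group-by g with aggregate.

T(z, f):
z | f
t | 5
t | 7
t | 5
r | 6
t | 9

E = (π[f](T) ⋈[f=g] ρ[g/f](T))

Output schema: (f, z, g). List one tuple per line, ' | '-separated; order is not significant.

Stepwise |·|:
  T → 5
  π[f](T) → 5
  T → 5
  ρ[g/f](T) → 5
  (π[f](T) ⋈[f=g] ρ[g/f](T)) → 7

== RESULT ==
f | z | g
5 | t | 5
5 | t | 5
5 | t | 5
5 | t | 5
6 | r | 6
7 | t | 7
9 | t | 9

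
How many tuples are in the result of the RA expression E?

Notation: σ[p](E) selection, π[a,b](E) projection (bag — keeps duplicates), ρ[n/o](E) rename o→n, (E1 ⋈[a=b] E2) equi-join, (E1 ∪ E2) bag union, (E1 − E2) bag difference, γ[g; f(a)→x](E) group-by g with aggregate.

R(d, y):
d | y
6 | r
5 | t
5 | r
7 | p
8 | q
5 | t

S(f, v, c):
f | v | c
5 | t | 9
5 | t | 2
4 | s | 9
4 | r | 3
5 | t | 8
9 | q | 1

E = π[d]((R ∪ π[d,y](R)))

Per-node cardinality:
  R → 6
  R → 6
  π[d,y](R) → 6
  (R ∪ π[d,y](R)) → 12
  π[d]((R ∪ π[d,y](R))) → 12

|E| = 12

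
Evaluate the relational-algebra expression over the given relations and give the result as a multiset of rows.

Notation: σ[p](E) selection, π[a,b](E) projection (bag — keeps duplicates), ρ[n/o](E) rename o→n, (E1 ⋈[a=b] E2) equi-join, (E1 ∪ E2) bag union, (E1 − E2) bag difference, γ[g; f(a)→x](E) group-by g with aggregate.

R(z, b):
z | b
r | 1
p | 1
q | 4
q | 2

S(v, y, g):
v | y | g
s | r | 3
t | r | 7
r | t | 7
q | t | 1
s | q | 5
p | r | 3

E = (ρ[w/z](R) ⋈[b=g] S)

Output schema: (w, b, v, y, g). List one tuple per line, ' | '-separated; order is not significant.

Row counts bottom-up:
  R → 4
  ρ[w/z](R) → 4
  S → 6
  (ρ[w/z](R) ⋈[b=g] S) → 2

== RESULT ==
w | b | v | y | g
p | 1 | q | t | 1
r | 1 | q | t | 1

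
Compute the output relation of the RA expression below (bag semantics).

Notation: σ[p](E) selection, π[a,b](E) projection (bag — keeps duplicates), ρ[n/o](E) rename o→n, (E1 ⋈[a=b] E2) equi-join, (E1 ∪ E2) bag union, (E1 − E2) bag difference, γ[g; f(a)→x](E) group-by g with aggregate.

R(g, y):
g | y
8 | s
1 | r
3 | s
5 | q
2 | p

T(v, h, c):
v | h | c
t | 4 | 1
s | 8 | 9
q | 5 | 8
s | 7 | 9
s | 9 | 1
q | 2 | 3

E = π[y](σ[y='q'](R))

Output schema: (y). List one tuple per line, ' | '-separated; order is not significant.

Subexpression sizes:
  R → 5
  σ[y='q'](R) → 1
  π[y](σ[y='q'](R)) → 1

== RESULT ==
y
q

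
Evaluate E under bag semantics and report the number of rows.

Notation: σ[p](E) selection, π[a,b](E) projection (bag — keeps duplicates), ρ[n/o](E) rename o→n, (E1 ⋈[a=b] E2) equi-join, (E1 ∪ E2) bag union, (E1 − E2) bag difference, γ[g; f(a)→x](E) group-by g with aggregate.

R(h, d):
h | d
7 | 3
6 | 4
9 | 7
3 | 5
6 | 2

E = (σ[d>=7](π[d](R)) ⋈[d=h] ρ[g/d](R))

Per-node cardinality:
  R → 5
  π[d](R) → 5
  σ[d>=7](π[d](R)) → 1
  R → 5
  ρ[g/d](R) → 5
  (σ[d>=7](π[d](R)) ⋈[d=h] ρ[g/d](R)) → 1

|E| = 1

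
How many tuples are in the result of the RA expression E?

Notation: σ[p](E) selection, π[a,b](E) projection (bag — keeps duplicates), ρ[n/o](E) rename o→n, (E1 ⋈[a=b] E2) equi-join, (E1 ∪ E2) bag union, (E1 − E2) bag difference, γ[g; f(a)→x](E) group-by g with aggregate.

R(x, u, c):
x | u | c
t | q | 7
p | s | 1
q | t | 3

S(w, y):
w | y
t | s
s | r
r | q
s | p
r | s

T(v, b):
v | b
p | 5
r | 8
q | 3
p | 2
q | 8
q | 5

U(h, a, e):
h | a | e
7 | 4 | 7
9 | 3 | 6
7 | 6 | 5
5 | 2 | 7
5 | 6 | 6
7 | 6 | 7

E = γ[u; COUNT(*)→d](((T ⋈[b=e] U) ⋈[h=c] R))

Row counts bottom-up:
  T → 6
  U → 6
  (T ⋈[b=e] U) → 2
  R → 3
  ((T ⋈[b=e] U) ⋈[h=c] R) → 2
  γ[u; COUNT(*)→d](((T ⋈[b=e] U) ⋈[h=c] R)) → 1

|E| = 1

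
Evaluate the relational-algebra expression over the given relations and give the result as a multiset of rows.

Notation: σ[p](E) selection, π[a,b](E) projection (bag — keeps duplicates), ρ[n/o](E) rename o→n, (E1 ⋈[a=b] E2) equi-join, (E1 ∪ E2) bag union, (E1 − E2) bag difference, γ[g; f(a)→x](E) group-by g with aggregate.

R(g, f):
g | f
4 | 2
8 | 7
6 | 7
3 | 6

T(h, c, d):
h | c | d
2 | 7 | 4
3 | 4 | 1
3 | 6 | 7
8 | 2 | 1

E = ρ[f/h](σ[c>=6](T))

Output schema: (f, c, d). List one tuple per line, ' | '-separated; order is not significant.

Subexpression sizes:
  T → 4
  σ[c>=6](T) → 2
  ρ[f/h](σ[c>=6](T)) → 2

== RESULT ==
f | c | d
2 | 7 | 4
3 | 6 | 7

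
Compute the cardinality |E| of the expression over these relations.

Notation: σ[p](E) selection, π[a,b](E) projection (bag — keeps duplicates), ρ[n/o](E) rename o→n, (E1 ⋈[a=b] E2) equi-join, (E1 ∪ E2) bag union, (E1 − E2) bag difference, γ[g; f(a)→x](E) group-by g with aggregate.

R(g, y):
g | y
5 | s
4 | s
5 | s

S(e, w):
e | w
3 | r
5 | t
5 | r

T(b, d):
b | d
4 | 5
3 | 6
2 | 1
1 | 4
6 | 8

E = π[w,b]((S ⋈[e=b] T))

Per-node cardinality:
  S → 3
  T → 5
  (S ⋈[e=b] T) → 1
  π[w,b]((S ⋈[e=b] T)) → 1

|E| = 1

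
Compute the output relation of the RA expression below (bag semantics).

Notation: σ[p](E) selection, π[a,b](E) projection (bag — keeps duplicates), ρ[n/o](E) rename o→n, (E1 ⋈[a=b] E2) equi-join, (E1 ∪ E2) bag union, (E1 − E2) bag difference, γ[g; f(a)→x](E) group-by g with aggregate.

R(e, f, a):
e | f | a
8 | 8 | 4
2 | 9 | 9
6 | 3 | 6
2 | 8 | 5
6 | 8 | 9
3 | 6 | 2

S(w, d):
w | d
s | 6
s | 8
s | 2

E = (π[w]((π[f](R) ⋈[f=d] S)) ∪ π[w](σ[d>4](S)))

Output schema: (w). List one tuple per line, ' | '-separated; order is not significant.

Row counts bottom-up:
  R → 6
  π[f](R) → 6
  S → 3
  (π[f](R) ⋈[f=d] S) → 4
  π[w]((π[f](R) ⋈[f=d] S)) → 4
  S → 3
  σ[d>4](S) → 2
  π[w](σ[d>4](S)) → 2
  (π[w]((π[f](R) ⋈[f=d] S)) ∪ π[w](σ[d>4](S))) → 6

== RESULT ==
w
s
s
s
s
s
s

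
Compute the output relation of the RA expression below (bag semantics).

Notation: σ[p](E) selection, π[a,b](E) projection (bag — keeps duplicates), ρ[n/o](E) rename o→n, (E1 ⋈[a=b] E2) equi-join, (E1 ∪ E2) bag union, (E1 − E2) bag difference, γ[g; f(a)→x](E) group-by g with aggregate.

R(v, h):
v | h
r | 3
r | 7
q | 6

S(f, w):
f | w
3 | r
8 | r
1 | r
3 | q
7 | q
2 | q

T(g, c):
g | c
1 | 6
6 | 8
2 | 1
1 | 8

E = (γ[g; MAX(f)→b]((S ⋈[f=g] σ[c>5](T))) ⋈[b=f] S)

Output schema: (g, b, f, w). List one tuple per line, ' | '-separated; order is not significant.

Row counts bottom-up:
  S → 6
  T → 4
  σ[c>5](T) → 3
  (S ⋈[f=g] σ[c>5](T)) → 2
  γ[g; MAX(f)→b]((S ⋈[f=g] σ[c>5](T))) → 1
  S → 6
  (γ[g; MAX(f)→b]((S ⋈[f=g] σ[c>5](T))) ⋈[b=f] S) → 1

== RESULT ==
g | b | f | w
1 | 1 | 1 | r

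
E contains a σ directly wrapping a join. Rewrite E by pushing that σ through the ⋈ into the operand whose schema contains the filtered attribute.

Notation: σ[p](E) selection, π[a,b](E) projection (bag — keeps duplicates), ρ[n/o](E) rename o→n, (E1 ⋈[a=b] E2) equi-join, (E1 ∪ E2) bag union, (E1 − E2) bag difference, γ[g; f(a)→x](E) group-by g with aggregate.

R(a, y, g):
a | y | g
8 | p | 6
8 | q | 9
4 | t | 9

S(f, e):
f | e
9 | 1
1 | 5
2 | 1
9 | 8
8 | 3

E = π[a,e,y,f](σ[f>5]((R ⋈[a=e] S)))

σ filters on f, owned by the right side.
E' = π[a,e,y,f]((R ⋈[a=e] σ[f>5](S)))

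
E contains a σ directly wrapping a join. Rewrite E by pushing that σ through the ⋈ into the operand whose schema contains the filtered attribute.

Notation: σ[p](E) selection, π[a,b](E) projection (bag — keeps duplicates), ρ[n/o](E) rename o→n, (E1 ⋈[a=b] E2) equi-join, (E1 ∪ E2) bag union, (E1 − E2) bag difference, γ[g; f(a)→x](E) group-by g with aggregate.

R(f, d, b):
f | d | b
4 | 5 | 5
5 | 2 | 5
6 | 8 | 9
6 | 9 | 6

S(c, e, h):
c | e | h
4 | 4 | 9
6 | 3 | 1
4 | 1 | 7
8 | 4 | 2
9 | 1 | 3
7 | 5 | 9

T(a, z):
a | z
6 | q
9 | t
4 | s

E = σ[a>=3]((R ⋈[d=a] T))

σ filters on a, owned by the right side.
E' = (R ⋈[d=a] σ[a>=3](T))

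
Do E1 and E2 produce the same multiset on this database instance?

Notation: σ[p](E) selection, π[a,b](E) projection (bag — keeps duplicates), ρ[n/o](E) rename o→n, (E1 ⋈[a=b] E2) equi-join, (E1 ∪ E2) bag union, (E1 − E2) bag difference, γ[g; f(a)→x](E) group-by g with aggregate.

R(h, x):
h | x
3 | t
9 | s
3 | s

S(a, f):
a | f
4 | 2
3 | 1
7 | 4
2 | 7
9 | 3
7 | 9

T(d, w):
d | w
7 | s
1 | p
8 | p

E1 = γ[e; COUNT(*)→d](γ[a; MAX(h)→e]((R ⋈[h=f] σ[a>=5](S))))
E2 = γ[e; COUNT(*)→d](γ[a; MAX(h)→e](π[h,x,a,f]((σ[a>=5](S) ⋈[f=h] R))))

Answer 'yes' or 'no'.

E1 per-node cardinality:
  R → 3
  S → 6
  σ[a>=5](S) → 3
  (R ⋈[h=f] σ[a>=5](S)) → 3
  γ[a; MAX(h)→e]((R ⋈[h=f] σ[a>=5](S))) → 2
  γ[e; COUNT(*)→d](γ[a; MAX(h)→e]((R ⋈[h=f] σ[a>=5](S)))) → 2
E2 per-node cardinality:
  S → 6
  σ[a>=5](S) → 3
  R → 3
  (σ[a>=5](S) ⋈[f=h] R) → 3
  π[h,x,a,f]((σ[a>=5](S) ⋈[f=h] R)) → 3
  γ[a; MAX(h)→e](π[h,x,a,f]((σ[a>=5](S) ⋈[f=h] R))) → 2
  γ[e; COUNT(*)→d](γ[a; MAX(h)→e](π[h,x,a,f]((σ[a>=5](S) ⋈[f=h] R)))) → 2

E1 and E2 produce the same multiset:
e | d
3 | 1
9 | 1

yes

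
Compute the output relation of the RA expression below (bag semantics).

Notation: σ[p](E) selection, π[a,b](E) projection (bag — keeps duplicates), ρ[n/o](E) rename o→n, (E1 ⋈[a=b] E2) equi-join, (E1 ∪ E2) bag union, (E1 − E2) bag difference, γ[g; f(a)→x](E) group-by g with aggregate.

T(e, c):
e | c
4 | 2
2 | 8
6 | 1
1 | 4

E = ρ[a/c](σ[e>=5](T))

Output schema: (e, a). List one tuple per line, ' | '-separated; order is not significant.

Row counts bottom-up:
  T → 4
  σ[e>=5](T) → 1
  ρ[a/c](σ[e>=5](T)) → 1

== RESULT ==
e | a
6 | 1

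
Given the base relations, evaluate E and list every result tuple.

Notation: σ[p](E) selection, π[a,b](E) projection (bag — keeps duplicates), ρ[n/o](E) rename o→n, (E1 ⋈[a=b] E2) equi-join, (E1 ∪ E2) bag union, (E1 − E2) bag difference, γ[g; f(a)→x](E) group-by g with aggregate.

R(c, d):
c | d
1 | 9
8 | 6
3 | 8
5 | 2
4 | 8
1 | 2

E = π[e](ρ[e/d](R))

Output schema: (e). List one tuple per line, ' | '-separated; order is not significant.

Stepwise |·|:
  R → 6
  ρ[e/d](R) → 6
  π[e](ρ[e/d](R)) → 6

== RESULT ==
e
2
2
6
8
8
9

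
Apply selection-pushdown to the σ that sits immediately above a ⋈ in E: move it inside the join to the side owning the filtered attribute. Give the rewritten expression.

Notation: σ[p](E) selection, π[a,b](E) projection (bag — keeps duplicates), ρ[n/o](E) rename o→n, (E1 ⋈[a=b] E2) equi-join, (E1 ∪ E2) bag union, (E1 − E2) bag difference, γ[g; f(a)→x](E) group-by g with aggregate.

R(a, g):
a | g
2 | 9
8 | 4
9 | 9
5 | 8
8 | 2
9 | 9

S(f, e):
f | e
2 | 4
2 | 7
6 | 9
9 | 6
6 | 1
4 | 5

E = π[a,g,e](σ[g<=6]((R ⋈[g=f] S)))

σ filters on g, owned by the left side.
E' = π[a,g,e]((σ[g<=6](R) ⋈[g=f] S))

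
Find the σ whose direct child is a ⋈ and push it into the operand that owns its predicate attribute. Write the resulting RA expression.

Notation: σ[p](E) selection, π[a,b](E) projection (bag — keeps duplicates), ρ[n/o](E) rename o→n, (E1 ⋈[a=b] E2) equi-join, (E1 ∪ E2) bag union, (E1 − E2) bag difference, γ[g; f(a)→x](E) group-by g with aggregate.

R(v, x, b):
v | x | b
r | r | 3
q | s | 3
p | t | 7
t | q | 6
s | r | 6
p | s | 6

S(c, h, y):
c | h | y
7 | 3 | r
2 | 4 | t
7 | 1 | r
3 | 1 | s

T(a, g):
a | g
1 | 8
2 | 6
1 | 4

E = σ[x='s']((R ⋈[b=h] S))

σ filters on x, owned by the left side.
E' = (σ[x='s'](R) ⋈[b=h] S)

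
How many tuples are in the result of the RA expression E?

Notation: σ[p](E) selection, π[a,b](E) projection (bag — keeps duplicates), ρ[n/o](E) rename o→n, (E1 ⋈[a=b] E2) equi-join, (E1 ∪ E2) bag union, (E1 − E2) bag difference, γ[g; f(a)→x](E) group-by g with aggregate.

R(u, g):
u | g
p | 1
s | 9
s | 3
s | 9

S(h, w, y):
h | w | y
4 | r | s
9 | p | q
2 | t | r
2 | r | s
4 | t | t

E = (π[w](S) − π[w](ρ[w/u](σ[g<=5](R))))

Per-node cardinality:
  S → 5
  π[w](S) → 5
  R → 4
  σ[g<=5](R) → 2
  ρ[w/u](σ[g<=5](R)) → 2
  π[w](ρ[w/u](σ[g<=5](R))) → 2
  (π[w](S) − π[w](ρ[w/u](σ[g<=5](R)))) → 4

|E| = 4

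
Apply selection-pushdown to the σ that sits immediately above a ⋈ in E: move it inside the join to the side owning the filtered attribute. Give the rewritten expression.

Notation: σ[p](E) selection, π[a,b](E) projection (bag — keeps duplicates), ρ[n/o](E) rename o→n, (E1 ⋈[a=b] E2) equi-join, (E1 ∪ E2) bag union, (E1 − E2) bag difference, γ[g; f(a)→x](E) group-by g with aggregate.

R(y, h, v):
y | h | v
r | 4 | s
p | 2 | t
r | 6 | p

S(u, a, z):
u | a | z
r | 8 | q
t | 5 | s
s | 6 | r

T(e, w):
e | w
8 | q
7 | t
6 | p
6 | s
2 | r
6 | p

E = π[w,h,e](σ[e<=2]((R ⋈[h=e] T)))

σ filters on e, owned by the right side.
E' = π[w,h,e]((R ⋈[h=e] σ[e<=2](T)))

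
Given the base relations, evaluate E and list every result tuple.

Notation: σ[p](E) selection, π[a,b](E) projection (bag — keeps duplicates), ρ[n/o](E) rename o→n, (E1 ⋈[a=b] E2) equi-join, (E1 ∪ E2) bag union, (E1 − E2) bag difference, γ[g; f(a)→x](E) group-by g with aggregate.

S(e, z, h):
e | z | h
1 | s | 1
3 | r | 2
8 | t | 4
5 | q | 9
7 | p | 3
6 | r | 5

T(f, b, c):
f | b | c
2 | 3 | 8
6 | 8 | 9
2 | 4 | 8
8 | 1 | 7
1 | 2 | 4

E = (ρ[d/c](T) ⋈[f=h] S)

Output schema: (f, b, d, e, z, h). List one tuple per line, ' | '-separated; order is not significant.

Stepwise |·|:
  T → 5
  ρ[d/c](T) → 5
  S → 6
  (ρ[d/c](T) ⋈[f=h] S) → 3

== RESULT ==
f | b | d | e | z | h
1 | 2 | 4 | 1 | s | 1
2 | 3 | 8 | 3 | r | 2
2 | 4 | 8 | 3 | r | 2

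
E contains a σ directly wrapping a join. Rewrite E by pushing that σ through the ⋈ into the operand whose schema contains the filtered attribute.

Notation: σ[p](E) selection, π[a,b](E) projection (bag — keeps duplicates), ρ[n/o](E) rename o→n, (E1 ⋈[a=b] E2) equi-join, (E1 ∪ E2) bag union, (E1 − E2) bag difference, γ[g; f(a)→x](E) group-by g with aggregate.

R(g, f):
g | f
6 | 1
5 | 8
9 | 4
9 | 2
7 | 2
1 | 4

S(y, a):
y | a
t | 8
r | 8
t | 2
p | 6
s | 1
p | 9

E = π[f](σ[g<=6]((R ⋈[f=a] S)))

σ filters on g, owned by the left side.
E' = π[f]((σ[g<=6](R) ⋈[f=a] S))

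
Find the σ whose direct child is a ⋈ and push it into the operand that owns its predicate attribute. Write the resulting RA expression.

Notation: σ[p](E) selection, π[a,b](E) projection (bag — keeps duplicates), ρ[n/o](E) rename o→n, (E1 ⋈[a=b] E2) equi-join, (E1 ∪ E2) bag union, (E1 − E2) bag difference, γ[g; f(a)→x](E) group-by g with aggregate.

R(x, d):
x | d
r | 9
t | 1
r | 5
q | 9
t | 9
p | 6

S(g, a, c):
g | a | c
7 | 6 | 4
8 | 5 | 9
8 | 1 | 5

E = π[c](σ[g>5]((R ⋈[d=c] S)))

σ filters on g, owned by the right side.
E' = π[c]((R ⋈[d=c] σ[g>5](S)))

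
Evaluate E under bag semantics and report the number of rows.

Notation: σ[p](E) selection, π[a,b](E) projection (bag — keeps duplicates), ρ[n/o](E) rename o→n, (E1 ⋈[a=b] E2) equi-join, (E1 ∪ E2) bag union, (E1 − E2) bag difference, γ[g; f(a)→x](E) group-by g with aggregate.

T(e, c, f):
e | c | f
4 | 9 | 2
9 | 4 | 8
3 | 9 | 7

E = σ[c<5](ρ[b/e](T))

Stepwise |·|:
  T → 3
  ρ[b/e](T) → 3
  σ[c<5](ρ[b/e](T)) → 1

|E| = 1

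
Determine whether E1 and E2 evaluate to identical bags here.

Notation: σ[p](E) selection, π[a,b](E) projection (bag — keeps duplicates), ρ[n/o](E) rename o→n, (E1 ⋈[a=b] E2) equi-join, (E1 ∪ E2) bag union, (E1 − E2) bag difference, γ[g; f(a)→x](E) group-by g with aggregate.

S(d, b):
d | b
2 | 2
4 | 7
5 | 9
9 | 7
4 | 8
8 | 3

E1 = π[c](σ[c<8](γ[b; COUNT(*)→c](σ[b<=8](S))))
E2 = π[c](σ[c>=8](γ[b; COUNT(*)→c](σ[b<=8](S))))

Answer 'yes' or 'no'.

E1 per-node cardinality:
  S → 6
  σ[b<=8](S) → 5
  γ[b; COUNT(*)→c](σ[b<=8](S)) → 4
  σ[c<8](γ[b; COUNT(*)→c](σ[b<=8](S))) → 4
  π[c](σ[c<8](γ[b; COUNT(*)→c](σ[b<=8](S)))) → 4
E2 per-node cardinality:
  S → 6
  σ[b<=8](S) → 5
  γ[b; COUNT(*)→c](σ[b<=8](S)) → 4
  σ[c>=8](γ[b; COUNT(*)→c](σ[b<=8](S))) → 0
  π[c](σ[c>=8](γ[b; COUNT(*)→c](σ[b<=8](S)))) → 0

E1 result:
c
1
1
1
2
E2 result:
c
(0 rows)
Witness: (1,) appears 3× in E1 but 0× in E2.

no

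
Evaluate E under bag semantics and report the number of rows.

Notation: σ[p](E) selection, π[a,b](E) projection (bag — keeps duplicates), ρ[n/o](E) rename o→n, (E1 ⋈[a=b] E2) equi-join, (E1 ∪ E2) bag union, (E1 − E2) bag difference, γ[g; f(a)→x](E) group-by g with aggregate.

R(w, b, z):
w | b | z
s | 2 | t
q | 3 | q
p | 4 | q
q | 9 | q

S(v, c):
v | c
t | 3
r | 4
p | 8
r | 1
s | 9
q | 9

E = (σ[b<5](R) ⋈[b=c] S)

Row counts bottom-up:
  R → 4
  σ[b<5](R) → 3
  S → 6
  (σ[b<5](R) ⋈[b=c] S) → 2

|E| = 2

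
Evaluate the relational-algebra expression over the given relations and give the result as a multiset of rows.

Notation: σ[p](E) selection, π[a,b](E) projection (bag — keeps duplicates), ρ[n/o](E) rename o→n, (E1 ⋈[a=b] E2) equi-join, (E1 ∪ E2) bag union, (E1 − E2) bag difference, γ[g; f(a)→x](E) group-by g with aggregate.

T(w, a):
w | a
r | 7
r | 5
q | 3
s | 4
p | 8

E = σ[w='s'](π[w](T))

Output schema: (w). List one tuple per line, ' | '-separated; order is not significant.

Stepwise |·|:
  T → 5
  π[w](T) → 5
  σ[w='s'](π[w](T)) → 1

== RESULT ==
w
s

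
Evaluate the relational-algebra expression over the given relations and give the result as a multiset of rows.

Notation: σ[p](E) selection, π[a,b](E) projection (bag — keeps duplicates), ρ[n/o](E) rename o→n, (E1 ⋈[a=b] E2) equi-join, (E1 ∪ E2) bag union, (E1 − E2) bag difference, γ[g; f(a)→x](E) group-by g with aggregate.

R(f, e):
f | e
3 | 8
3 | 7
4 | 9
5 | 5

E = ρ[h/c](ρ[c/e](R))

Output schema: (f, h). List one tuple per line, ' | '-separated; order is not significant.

Subexpression sizes:
  R → 4
  ρ[c/e](R) → 4
  ρ[h/c](ρ[c/e](R)) → 4

== RESULT ==
f | h
3 | 7
3 | 8
4 | 9
5 | 5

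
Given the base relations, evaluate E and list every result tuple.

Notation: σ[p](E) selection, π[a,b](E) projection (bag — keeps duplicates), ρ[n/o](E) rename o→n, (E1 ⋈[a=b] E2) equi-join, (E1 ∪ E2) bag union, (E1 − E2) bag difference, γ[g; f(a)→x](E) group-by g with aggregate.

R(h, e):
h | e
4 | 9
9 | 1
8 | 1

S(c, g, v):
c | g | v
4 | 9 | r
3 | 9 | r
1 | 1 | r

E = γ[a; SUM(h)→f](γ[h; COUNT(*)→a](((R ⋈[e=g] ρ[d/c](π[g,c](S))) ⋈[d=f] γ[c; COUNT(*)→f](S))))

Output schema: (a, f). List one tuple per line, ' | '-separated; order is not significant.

Row counts bottom-up:
  R → 3
  S → 3
  π[g,c](S) → 3
  ρ[d/c](π[g,c](S)) → 3
  (R ⋈[e=g] ρ[d/c](π[g,c](S))) → 4
  S → 3
  γ[c; COUNT(*)→f](S) → 3
  ((R ⋈[e=g] ρ[d/c](π[g,c](S))) ⋈[d=f] γ[c; COUNT(*)→f](S)) → 6
  γ[h; COUNT(*)→a](((R ⋈[e=g] ρ[d/c](π[g,c](S))) ⋈[d=f] γ[c; COUNT(*)→f](S))) → 2
  γ[a; SUM(h)→f](γ[h; COUNT(*)→a](((R ⋈[e=g] ρ[d/c](π[g,c](S))) ⋈[d=f] γ[c; COUNT(*)→f](S)))) → 1

== RESULT ==
a | f
3 | 17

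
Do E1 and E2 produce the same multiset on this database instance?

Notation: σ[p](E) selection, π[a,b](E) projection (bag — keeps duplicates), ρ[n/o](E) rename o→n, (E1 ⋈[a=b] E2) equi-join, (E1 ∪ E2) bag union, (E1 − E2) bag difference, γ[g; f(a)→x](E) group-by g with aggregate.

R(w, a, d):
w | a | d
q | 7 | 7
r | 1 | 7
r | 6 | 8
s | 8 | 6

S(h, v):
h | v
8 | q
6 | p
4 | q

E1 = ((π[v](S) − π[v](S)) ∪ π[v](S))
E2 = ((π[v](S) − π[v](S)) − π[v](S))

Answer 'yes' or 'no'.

E1 stepwise |·|:
  S → 3
  π[v](S) → 3
  S → 3
  π[v](S) → 3
  (π[v](S) − π[v](S)) → 0
  S → 3
  π[v](S) → 3
  ((π[v](S) − π[v](S)) ∪ π[v](S)) → 3
E2 stepwise |·|:
  S → 3
  π[v](S) → 3
  S → 3
  π[v](S) → 3
  (π[v](S) − π[v](S)) → 0
  S → 3
  π[v](S) → 3
  ((π[v](S) − π[v](S)) − π[v](S)) → 0

E1 result:
v
p
q
q
E2 result:
v
(0 rows)
Witness: ('p',) appears 1× in E1 but 0× in E2.

no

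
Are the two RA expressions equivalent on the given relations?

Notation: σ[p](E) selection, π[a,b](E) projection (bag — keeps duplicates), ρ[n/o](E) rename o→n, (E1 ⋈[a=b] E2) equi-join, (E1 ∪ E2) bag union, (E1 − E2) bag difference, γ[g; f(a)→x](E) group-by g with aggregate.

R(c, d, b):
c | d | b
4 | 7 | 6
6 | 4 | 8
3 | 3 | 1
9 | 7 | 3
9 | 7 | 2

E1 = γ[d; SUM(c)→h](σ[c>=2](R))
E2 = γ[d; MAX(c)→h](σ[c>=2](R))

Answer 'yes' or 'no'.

E1 per-node cardinality:
  R → 5
  σ[c>=2](R) → 5
  γ[d; SUM(c)→h](σ[c>=2](R)) → 3
E2 per-node cardinality:
  R → 5
  σ[c>=2](R) → 5
  γ[d; MAX(c)→h](σ[c>=2](R)) → 3

E1 result:
d | h
3 | 3
4 | 6
7 | 22
E2 result:
d | h
3 | 3
4 | 6
7 | 9
Witness: (7, 9) appears 0× in E1 but 1× in E2.

no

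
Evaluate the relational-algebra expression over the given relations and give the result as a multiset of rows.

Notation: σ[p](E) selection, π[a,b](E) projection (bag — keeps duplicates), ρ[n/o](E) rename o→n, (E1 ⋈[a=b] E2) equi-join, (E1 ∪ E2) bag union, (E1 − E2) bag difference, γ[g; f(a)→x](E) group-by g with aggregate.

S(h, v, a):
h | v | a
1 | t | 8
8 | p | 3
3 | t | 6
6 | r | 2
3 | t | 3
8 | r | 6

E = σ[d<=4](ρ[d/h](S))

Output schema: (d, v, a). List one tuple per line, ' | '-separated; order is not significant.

Per-node cardinality:
  S → 6
  ρ[d/h](S) → 6
  σ[d<=4](ρ[d/h](S)) → 3

== RESULT ==
d | v | a
1 | t | 8
3 | t | 3
3 | t | 6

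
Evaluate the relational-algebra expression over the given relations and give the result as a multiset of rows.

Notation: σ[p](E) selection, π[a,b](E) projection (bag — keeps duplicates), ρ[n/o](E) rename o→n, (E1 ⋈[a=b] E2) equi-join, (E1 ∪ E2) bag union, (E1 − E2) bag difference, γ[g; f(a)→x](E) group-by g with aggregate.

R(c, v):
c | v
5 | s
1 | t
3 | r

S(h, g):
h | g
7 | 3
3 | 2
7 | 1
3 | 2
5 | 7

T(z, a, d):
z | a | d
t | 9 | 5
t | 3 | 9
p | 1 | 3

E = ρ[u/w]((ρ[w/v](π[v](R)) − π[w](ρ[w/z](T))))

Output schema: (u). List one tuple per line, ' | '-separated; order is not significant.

Stepwise |·|:
  R → 3
  π[v](R) → 3
  ρ[w/v](π[v](R)) → 3
  T → 3
  ρ[w/z](T) → 3
  π[w](ρ[w/z](T)) → 3
  (ρ[w/v](π[v](R)) − π[w](ρ[w/z](T))) → 2
  ρ[u/w]((ρ[w/v](π[v](R)) − π[w](ρ[w/z](T)))) → 2

== RESULT ==
u
r
s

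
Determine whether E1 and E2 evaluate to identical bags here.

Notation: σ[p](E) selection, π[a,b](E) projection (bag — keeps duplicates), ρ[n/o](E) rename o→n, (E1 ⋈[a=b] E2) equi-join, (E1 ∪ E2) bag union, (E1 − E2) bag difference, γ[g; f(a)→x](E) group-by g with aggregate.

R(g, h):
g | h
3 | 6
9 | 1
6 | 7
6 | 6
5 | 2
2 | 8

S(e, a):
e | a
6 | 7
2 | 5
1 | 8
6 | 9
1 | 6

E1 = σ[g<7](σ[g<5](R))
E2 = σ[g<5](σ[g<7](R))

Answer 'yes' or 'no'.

E1 row counts bottom-up:
  R → 6
  σ[g<5](R) → 2
  σ[g<7](σ[g<5](R)) → 2
E2 row counts bottom-up:
  R → 6
  σ[g<7](R) → 5
  σ[g<5](σ[g<7](R)) → 2

E1 and E2 produce the same multiset:
g | h
2 | 8
3 | 6

yes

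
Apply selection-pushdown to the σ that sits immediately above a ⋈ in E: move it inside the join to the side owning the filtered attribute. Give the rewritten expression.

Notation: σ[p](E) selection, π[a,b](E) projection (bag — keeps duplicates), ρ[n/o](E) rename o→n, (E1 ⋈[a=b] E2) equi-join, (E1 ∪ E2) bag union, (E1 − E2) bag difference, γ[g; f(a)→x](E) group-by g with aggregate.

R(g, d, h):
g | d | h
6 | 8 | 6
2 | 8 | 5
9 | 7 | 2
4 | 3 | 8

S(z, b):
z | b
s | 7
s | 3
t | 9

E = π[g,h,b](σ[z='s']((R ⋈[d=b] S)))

σ filters on z, owned by the right side.
E' = π[g,h,b]((R ⋈[d=b] σ[z='s'](S)))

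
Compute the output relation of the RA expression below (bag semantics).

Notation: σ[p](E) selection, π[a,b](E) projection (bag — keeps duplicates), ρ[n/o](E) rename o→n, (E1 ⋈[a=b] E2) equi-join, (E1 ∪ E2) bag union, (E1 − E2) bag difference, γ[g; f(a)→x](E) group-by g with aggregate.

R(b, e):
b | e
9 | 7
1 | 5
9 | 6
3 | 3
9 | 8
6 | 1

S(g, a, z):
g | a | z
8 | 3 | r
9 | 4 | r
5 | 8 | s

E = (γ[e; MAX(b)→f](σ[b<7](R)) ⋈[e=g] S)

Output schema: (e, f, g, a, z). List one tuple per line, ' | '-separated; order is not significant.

Subexpression sizes:
  R → 6
  σ[b<7](R) → 3
  γ[e; MAX(b)→f](σ[b<7](R)) → 3
  S → 3
  (γ[e; MAX(b)→f](σ[b<7](R)) ⋈[e=g] S) → 1

== RESULT ==
e | f | g | a | z
5 | 1 | 5 | 8 | s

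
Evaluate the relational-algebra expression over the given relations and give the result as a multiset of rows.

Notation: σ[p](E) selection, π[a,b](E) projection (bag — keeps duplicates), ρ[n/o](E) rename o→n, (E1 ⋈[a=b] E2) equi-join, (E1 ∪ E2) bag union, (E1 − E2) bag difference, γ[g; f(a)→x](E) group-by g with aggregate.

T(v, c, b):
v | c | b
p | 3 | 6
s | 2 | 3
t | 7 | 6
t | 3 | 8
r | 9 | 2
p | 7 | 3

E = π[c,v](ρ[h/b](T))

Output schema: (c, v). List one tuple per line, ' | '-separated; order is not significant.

Stepwise |·|:
  T → 6
  ρ[h/b](T) → 6
  π[c,v](ρ[h/b](T)) → 6

== RESULT ==
c | v
2 | s
3 | p
3 | t
7 | p
7 | t
9 | r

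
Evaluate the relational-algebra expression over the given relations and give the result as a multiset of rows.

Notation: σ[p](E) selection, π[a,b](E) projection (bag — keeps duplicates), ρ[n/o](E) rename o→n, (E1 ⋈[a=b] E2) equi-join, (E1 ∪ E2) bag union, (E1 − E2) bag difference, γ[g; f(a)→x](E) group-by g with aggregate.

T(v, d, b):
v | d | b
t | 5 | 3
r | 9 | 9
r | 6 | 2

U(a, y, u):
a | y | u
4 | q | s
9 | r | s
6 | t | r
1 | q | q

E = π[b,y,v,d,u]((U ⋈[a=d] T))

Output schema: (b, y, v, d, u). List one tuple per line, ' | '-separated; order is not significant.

Stepwise |·|:
  U → 4
  T → 3
  (U ⋈[a=d] T) → 2
  π[b,y,v,d,u]((U ⋈[a=d] T)) → 2

== RESULT ==
b | y | v | d | u
2 | t | r | 6 | r
9 | r | r | 9 | s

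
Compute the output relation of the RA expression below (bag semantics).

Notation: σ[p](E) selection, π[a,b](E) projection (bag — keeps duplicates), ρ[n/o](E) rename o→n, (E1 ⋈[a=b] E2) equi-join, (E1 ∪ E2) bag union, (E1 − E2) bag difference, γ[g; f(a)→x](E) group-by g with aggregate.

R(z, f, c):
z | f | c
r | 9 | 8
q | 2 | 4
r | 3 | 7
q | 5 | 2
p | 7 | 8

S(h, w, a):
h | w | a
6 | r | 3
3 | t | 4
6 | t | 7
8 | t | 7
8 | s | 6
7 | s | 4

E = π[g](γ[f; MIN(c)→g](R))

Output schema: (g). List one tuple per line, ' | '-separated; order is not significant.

Row counts bottom-up:
  R → 5
  γ[f; MIN(c)→g](R) → 5
  π[g](γ[f; MIN(c)→g](R)) → 5

== RESULT ==
g
2
4
7
8
8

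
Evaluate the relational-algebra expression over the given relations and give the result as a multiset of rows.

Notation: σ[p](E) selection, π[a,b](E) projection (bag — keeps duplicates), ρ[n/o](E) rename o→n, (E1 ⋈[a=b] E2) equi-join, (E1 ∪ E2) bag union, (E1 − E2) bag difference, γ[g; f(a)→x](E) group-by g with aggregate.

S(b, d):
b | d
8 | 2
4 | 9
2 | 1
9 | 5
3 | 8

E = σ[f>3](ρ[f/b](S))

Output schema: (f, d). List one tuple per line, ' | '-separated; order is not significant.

Stepwise |·|:
  S → 5
  ρ[f/b](S) → 5
  σ[f>3](ρ[f/b](S)) → 3

== RESULT ==
f | d
4 | 9
8 | 2
9 | 5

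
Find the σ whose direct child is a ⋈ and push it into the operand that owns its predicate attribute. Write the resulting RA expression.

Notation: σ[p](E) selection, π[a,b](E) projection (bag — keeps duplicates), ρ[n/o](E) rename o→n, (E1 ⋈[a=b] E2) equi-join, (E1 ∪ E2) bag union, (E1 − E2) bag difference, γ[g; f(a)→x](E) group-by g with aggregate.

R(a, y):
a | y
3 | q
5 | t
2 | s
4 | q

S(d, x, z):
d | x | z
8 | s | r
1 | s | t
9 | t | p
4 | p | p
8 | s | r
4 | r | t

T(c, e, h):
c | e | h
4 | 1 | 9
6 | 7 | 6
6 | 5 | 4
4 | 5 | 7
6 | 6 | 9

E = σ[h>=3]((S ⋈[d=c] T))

σ filters on h, owned by the right side.
E' = (S ⋈[d=c] σ[h>=3](T))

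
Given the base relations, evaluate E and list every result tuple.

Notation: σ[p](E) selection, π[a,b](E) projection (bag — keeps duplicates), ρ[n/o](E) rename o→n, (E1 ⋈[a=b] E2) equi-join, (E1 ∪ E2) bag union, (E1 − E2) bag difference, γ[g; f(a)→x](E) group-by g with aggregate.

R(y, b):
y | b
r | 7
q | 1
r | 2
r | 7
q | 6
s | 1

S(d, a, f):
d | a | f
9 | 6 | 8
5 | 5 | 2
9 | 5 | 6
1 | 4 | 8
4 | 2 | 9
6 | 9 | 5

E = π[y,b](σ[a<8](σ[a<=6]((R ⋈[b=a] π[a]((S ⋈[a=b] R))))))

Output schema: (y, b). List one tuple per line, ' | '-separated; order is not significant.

Per-node cardinality:
  R → 6
  S → 6
  R → 6
  (S ⋈[a=b] R) → 2
  π[a]((S ⋈[a=b] R)) → 2
  (R ⋈[b=a] π[a]((S ⋈[a=b] R))) → 2
  σ[a<=6]((R ⋈[b=a] π[a]((S ⋈[a=b] R)))) → 2
  σ[a<8](σ[a<=6]((R ⋈[b=a] π[a]((S ⋈[a=b] R))))) → 2
  π[y,b](σ[a<8](σ[a<=6]((R ⋈[b=a] π[a]((S ⋈[a=b] R)))))) → 2

== RESULT ==
y | b
q | 6
r | 2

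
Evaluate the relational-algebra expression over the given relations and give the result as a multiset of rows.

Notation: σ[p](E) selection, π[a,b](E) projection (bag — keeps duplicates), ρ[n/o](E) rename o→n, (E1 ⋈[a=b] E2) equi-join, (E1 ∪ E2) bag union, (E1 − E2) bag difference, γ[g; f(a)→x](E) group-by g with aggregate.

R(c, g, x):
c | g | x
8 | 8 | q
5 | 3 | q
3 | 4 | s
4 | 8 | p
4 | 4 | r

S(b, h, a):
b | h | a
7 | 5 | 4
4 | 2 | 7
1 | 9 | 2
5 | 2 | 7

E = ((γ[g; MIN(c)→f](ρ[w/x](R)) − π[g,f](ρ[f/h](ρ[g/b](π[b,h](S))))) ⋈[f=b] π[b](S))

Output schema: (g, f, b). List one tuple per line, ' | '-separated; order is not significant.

Subexpression sizes:
  R → 5
  ρ[w/x](R) → 5
  γ[g; MIN(c)→f](ρ[w/x](R)) → 3
  S → 4
  π[b,h](S) → 4
  ρ[g/b](π[b,h](S)) → 4
  ρ[f/h](ρ[g/b](π[b,h](S))) → 4
  π[g,f](ρ[f/h](ρ[g/b](π[b,h](S)))) → 4
  (γ[g; MIN(c)→f](ρ[w/x](R)) − π[g,f](ρ[f/h](ρ[g/b](π[b,h](S))))) → 3
  S → 4
  π[b](S) → 4
  ((γ[g; MIN(c)→f](ρ[w/x](R)) − π[g,f](ρ[f/h](ρ[g/b](π[b,h](S))))) ⋈[f=b] π[b](S)) → 2

== RESULT ==
g | f | b
3 | 5 | 5
8 | 4 | 4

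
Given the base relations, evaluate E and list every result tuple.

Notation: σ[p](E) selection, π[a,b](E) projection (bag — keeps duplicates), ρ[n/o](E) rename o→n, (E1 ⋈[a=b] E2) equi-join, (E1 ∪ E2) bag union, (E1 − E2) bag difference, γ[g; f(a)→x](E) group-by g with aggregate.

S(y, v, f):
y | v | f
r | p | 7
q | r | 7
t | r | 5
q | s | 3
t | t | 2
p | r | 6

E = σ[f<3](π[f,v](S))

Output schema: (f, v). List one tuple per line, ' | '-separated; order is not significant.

Subexpression sizes:
  S → 6
  π[f,v](S) → 6
  σ[f<3](π[f,v](S)) → 1

== RESULT ==
f | v
2 | t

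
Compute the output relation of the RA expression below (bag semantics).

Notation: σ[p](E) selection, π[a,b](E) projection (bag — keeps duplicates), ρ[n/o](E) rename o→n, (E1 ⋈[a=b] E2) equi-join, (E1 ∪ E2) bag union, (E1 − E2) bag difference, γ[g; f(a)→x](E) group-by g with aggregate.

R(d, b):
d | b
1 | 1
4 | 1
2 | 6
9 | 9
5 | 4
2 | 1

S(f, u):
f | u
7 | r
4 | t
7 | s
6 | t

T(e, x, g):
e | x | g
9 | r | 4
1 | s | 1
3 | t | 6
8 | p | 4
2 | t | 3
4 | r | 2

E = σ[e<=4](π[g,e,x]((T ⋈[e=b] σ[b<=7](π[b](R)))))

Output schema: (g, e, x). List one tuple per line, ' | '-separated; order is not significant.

Row counts bottom-up:
  T → 6
  R → 6
  π[b](R) → 6
  σ[b<=7](π[b](R)) → 5
  (T ⋈[e=b] σ[b<=7](π[b](R))) → 4
  π[g,e,x]((T ⋈[e=b] σ[b<=7](π[b](R)))) → 4
  σ[e<=4](π[g,e,x]((T ⋈[e=b] σ[b<=7](π[b](R))))) → 4

== RESULT ==
g | e | x
1 | 1 | s
1 | 1 | s
1 | 1 | s
2 | 4 | r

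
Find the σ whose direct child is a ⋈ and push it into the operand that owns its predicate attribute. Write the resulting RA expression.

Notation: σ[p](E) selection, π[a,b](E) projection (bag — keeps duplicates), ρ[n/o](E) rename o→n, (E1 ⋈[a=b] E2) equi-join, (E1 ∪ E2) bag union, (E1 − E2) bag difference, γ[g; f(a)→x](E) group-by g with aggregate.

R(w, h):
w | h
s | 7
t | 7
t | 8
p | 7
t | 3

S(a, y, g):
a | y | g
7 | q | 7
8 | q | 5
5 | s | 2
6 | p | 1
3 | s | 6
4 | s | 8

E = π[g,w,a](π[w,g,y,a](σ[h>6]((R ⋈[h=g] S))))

σ filters on h, owned by the left side.
E' = π[g,w,a](π[w,g,y,a]((σ[h>6](R) ⋈[h=g] S)))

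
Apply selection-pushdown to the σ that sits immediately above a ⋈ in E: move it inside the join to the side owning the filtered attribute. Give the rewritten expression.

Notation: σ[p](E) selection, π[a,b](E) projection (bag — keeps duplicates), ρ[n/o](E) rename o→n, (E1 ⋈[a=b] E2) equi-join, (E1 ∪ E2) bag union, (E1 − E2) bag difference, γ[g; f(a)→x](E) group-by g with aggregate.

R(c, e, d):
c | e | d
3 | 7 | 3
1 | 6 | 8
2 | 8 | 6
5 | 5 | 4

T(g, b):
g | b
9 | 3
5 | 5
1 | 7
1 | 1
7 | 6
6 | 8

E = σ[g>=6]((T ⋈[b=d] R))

σ filters on g, owned by the left side.
E' = (σ[g>=6](T) ⋈[b=d] R)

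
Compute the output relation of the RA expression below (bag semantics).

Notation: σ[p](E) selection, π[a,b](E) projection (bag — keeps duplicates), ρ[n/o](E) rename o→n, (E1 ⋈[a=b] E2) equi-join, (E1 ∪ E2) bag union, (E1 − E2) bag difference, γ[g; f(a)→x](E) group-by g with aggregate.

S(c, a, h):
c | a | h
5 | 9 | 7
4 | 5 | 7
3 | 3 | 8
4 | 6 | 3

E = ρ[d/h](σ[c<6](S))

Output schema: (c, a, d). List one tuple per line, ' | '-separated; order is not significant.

Per-node cardinality:
  S → 4
  σ[c<6](S) → 4
  ρ[d/h](σ[c<6](S)) → 4

== RESULT ==
c | a | d
3 | 3 | 8
4 | 5 | 7
4 | 6 | 3
5 | 9 | 7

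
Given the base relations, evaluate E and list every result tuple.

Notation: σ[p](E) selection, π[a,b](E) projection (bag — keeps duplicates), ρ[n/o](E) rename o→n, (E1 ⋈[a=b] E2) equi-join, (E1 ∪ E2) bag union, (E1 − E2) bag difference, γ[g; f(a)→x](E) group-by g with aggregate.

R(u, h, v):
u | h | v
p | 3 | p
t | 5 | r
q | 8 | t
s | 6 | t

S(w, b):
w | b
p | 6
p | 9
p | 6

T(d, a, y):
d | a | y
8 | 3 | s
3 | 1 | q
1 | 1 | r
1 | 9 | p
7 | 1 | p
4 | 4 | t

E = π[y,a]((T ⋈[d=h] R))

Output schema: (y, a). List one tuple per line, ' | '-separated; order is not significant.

Per-node cardinality:
  T → 6
  R → 4
  (T ⋈[d=h] R) → 2
  π[y,a]((T ⋈[d=h] R)) → 2

== RESULT ==
y | a
q | 1
s | 3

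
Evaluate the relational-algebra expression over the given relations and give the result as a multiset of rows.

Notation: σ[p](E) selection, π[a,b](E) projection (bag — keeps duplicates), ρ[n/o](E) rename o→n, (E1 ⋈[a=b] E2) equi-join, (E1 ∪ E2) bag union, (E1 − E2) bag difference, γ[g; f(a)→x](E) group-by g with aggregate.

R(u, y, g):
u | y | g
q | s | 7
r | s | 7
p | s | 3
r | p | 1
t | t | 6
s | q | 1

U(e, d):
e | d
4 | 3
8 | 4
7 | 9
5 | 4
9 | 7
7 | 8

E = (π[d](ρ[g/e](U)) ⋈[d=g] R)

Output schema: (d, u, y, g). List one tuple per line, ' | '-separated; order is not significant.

Subexpression sizes:
  U → 6
  ρ[g/e](U) → 6
  π[d](ρ[g/e](U)) → 6
  R → 6
  (π[d](ρ[g/e](U)) ⋈[d=g] R) → 3

== RESULT ==
d | u | y | g
3 | p | s | 3
7 | q | s | 7
7 | r | s | 7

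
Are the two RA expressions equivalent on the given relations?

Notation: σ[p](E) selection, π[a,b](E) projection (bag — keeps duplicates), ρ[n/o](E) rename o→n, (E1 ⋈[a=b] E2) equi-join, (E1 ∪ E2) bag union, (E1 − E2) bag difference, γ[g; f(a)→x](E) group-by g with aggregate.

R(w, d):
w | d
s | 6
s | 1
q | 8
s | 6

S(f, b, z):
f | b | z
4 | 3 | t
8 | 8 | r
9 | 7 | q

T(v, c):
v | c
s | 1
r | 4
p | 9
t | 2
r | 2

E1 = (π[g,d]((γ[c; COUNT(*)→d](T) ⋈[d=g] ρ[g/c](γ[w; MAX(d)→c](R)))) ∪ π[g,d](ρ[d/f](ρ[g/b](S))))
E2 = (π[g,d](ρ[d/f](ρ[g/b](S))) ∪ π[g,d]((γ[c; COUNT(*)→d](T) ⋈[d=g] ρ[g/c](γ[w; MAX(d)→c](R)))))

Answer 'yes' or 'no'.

E1 row counts bottom-up:
  T → 5
  γ[c; COUNT(*)→d](T) → 4
  R → 4
  γ[w; MAX(d)→c](R) → 2
  ρ[g/c](γ[w; MAX(d)→c](R)) → 2
  (γ[c; COUNT(*)→d](T) ⋈[d=g] ρ[g/c](γ[w; MAX(d)→c](R))) → 0
  π[g,d]((γ[c; COUNT(*)→d](T) ⋈[d=g] ρ[g/c](γ[w; MAX(d)→c](R)))) → 0
  S → 3
  ρ[g/b](S) → 3
  ρ[d/f](ρ[g/b](S)) → 3
  π[g,d](ρ[d/f](ρ[g/b](S))) → 3
  (π[g,d]((γ[c; COUNT(*)→d](T) ⋈[d=g] ρ[g/c](γ[w; MAX(d)→c](R)))) ∪ π[g,d](ρ[d/f](ρ[g/b](S)))) → 3
E2 row counts bottom-up:
  S → 3
  ρ[g/b](S) → 3
  ρ[d/f](ρ[g/b](S)) → 3
  π[g,d](ρ[d/f](ρ[g/b](S))) → 3
  T → 5
  γ[c; COUNT(*)→d](T) → 4
  R → 4
  γ[w; MAX(d)→c](R) → 2
  ρ[g/c](γ[w; MAX(d)→c](R)) → 2
  (γ[c; COUNT(*)→d](T) ⋈[d=g] ρ[g/c](γ[w; MAX(d)→c](R))) → 0
  π[g,d]((γ[c; COUNT(*)→d](T) ⋈[d=g] ρ[g/c](γ[w; MAX(d)→c](R)))) → 0
  (π[g,d](ρ[d/f](ρ[g/b](S))) ∪ π[g,d]((γ[c; COUNT(*)→d](T) ⋈[d=g] ρ[g/c](γ[w; MAX(d)→c](R))))) → 3

E1 and E2 produce the same multiset:
g | d
3 | 4
7 | 9
8 | 8

yes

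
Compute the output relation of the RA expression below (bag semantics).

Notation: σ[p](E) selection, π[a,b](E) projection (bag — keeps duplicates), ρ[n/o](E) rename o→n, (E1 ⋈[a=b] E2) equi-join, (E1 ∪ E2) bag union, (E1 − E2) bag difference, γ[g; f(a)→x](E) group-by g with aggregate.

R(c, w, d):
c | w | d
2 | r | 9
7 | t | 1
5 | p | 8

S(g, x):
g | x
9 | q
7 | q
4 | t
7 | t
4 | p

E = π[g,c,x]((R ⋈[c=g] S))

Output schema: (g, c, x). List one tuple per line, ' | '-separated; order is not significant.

Stepwise |·|:
  R → 3
  S → 5
  (R ⋈[c=g] S) → 2
  π[g,c,x]((R ⋈[c=g] S)) → 2

== RESULT ==
g | c | x
7 | 7 | q
7 | 7 | t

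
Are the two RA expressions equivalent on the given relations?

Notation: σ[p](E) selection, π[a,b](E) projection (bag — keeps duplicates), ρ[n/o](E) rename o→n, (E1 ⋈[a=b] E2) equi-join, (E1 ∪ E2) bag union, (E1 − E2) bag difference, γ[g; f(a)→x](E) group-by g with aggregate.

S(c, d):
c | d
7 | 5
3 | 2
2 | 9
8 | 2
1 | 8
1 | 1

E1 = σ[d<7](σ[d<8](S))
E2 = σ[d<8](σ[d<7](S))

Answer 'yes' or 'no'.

E1 per-node cardinality:
  S → 6
  σ[d<8](S) → 4
  σ[d<7](σ[d<8](S)) → 4
E2 per-node cardinality:
  S → 6
  σ[d<7](S) → 4
  σ[d<8](σ[d<7](S)) → 4

E1 and E2 produce the same multiset:
c | d
1 | 1
3 | 2
7 | 5
8 | 2

yes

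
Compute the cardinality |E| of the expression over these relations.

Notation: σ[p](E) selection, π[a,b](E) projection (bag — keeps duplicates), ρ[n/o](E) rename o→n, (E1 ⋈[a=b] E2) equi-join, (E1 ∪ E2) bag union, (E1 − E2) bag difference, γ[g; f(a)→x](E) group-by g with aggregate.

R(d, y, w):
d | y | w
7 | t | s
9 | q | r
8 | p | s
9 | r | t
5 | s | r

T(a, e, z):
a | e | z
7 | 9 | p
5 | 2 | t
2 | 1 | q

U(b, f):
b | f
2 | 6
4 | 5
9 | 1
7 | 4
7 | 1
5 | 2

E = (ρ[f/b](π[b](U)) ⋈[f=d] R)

Stepwise |·|:
  U → 6
  π[b](U) → 6
  ρ[f/b](π[b](U)) → 6
  R → 5
  (ρ[f/b](π[b](U)) ⋈[f=d] R) → 5

|E| = 5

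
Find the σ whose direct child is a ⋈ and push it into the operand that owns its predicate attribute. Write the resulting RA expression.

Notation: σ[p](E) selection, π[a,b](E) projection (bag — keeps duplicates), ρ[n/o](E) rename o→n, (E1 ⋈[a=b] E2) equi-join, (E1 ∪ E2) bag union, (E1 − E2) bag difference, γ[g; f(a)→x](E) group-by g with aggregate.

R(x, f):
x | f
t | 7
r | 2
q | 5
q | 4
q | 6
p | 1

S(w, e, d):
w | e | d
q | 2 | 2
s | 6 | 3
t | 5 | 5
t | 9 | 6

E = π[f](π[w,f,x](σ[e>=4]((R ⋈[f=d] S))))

σ filters on e, owned by the right side.
E' = π[f](π[w,f,x]((R ⋈[f=d] σ[e>=4](S))))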